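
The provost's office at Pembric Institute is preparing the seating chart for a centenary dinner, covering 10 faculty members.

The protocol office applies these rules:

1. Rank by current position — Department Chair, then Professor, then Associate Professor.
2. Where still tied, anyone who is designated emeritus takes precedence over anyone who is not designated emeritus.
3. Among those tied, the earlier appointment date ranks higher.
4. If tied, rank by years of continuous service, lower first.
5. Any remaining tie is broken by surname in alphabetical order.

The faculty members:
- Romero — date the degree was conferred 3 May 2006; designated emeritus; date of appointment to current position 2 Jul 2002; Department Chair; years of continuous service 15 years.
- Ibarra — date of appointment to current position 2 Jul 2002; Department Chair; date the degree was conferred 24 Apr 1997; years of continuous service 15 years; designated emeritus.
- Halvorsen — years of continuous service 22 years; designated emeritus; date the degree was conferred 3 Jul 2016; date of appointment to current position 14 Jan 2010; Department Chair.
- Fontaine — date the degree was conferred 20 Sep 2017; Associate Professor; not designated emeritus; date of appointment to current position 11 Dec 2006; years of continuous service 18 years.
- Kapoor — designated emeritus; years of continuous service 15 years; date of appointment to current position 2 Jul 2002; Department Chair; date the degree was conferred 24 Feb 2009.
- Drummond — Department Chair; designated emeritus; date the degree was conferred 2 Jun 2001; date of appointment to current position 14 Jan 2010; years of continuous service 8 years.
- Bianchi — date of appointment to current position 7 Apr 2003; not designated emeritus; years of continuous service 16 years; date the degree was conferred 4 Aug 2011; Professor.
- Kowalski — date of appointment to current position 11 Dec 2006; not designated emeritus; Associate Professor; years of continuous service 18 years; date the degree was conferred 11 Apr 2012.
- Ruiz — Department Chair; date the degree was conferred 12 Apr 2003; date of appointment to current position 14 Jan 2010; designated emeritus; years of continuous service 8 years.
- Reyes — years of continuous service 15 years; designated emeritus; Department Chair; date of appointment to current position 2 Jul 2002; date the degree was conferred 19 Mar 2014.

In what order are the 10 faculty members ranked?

By current position: Ibarra, Kapoor, Reyes, Romero, Drummond, Ruiz and Halvorsen (Department Chair); then Bianchi (Professor); then Fontaine and Kowalski (Associate Professor).
Ibarra, Kapoor, Reyes, Romero, Drummond, Ruiz and Halvorsen are each designated emeritus, so the next rule applies.
Among Ibarra, Kapoor, Reyes, Romero, Drummond, Ruiz and Halvorsen, by date of appointment to current position (earlier first): Ibarra, Kapoor, Reyes and Romero (2 Jul 2002) before Drummond, Ruiz and Halvorsen (14 Jan 2010).
Ibarra, Kapoor, Reyes and Romero all have years of continuous service 15 years, so the next rule applies.
Among Ibarra, Kapoor, Reyes and Romero, alphabetically by surname: Ibarra before Kapoor before Reyes before Romero.
Among Drummond, Ruiz and Halvorsen, by years of continuous service (lower first): Drummond and Ruiz (8 years) before Halvorsen (22 years).
Among Drummond and Ruiz, alphabetically by surname: Drummond before Ruiz.
Fontaine and Kowalski are each not designated emeritus, so the next rule applies.
Fontaine and Kowalski both have date of appointment to current position 11 Dec 2006, so the next rule applies.
Fontaine and Kowalski both have years of continuous service 18 years, so the next rule applies.
Among Fontaine and Kowalski, alphabetically by surname: Fontaine before Kowalski.
Full order: Ibarra, Kapoor, Reyes, Romero, Drummond, Ruiz, Halvorsen, Bianchi, Fontaine, Kowalski.

Ibarra, Kapoor, Reyes, Romero, Drummond, Ruiz, Halvorsen, Bianchi, Fontaine, Kowalski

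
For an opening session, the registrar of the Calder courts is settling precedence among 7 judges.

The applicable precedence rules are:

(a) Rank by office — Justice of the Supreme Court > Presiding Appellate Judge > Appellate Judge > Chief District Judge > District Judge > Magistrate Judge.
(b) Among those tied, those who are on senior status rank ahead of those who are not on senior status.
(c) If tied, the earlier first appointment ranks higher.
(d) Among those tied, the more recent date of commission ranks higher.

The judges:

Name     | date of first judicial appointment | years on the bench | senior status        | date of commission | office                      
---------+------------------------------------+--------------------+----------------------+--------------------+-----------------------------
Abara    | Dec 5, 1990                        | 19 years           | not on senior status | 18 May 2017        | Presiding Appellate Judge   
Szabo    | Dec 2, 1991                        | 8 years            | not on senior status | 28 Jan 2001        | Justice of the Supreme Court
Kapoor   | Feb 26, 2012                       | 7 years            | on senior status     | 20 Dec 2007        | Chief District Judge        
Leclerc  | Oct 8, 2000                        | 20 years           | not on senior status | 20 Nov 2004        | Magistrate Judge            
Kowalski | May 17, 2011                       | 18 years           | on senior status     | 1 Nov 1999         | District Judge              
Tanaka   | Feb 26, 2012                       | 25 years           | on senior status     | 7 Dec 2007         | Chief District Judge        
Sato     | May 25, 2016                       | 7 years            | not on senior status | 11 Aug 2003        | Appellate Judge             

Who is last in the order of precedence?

By office: Szabo (Justice of the Supreme Court); then Abara (Presiding Appellate Judge); then Sato (Appellate Judge); then Kapoor and Tanaka (Chief District Judge); then Kowalski (District Judge); then Leclerc (Magistrate Judge).
Kapoor and Tanaka are each on senior status, so the next rule applies.
Kapoor and Tanaka both have date of first judicial appointment Feb 26, 2012, so the next rule applies.
Among Kapoor and Tanaka, by date of commission (later first): Kapoor (20 Dec 2007) before Tanaka (7 Dec 2007).
Order: Szabo, Abara, Sato, Kapoor, Tanaka, Kowalski, Leclerc.

Leclerc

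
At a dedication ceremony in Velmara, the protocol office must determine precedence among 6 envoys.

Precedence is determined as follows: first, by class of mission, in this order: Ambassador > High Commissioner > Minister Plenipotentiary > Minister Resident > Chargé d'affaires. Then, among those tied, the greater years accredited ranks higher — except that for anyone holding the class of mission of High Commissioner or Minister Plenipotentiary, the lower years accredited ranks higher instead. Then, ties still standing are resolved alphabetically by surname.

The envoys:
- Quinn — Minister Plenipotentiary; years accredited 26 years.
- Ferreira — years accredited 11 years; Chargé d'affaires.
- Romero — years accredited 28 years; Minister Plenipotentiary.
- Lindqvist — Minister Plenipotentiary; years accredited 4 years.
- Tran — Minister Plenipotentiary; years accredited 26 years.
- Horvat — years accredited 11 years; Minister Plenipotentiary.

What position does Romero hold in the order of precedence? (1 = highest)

5

By class of mission: Lindqvist, Horvat, Quinn, Tran and Romero (Minister Plenipotentiary); then Ferreira (Chargé d'affaires).
Among Lindqvist, Horvat, Quinn, Tran and Romero, by years accredited (lower first) (reversed rule for this group): Lindqvist (4 years) before Horvat (11 years) before Quinn and Tran (26 years) before Romero (28 years).
Among Quinn and Tran, alphabetically by surname: Quinn before Tran.
Order: Lindqvist, Horvat, Quinn, Tran, Romero, Ferreira. So position 5.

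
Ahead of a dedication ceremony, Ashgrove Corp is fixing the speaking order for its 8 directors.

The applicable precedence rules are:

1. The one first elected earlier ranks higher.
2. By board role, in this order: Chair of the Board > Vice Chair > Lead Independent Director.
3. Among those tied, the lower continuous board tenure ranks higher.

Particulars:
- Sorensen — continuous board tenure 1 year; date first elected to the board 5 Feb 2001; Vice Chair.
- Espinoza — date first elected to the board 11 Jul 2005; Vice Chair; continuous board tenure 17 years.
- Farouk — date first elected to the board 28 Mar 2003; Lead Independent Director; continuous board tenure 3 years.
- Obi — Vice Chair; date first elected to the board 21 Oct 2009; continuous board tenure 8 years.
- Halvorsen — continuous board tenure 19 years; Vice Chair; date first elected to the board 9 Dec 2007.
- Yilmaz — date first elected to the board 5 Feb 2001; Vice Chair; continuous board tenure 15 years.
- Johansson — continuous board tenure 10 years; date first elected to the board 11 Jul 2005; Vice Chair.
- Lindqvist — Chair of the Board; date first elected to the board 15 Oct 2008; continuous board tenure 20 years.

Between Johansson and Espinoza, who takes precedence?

Johansson

By date first elected to the board (earlier first): Sorensen and Yilmaz (both 5 Feb 2001); then Farouk (28 Mar 2003); then Johansson and Espinoza (both 11 Jul 2005); then Halvorsen (9 Dec 2007); then Lindqvist (15 Oct 2008); then Obi (21 Oct 2009).
Sorensen and Yilmaz are each Vice Chair, so the next rule applies.
Among Sorensen and Yilmaz, by continuous board tenure (lower first): Sorensen (1 year) before Yilmaz (15 years).
Johansson and Espinoza are each Vice Chair, so the next rule applies.
Among Johansson and Espinoza, by continuous board tenure (lower first): Johansson (10 years) before Espinoza (17 years).
So Johansson takes precedence.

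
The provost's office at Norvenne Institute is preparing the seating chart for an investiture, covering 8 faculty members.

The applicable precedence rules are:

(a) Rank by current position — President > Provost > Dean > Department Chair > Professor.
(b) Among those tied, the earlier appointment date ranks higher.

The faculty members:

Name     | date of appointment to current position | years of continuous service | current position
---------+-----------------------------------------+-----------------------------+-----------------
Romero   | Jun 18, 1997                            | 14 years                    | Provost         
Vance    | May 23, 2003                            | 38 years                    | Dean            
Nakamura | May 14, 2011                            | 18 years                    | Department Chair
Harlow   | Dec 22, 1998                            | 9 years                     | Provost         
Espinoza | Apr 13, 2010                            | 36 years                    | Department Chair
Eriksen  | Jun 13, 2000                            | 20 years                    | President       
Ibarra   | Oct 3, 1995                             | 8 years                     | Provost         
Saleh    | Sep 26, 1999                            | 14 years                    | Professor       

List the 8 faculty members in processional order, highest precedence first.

Eriksen, Ibarra, Romero, Harlow, Vance, Espinoza, Nakamura, Saleh

By current position: Eriksen (President); then Ibarra, Romero and Harlow (Provost); then Vance (Dean); then Espinoza and Nakamura (Department Chair); then Saleh (Professor).
Among Ibarra, Romero and Harlow, by date of appointment to current position (earlier first): Ibarra (Oct 3, 1995) before Romero (Jun 18, 1997) before Harlow (Dec 22, 1998).
Among Espinoza and Nakamura, by date of appointment to current position (earlier first): Espinoza (Apr 13, 2010) before Nakamura (May 14, 2011).
Full order: Eriksen, Ibarra, Romero, Harlow, Vance, Espinoza, Nakamura, Saleh.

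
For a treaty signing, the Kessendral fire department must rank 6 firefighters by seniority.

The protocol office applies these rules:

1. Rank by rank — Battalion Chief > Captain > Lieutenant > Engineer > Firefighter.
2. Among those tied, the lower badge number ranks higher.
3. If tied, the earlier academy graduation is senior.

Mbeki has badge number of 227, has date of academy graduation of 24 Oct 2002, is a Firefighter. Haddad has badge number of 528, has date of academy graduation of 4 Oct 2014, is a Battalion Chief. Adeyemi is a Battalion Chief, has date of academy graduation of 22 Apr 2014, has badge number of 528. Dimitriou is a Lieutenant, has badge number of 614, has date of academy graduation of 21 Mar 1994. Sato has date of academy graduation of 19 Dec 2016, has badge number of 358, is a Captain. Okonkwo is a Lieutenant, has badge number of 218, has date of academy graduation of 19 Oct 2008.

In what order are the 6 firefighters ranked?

By rank: Adeyemi and Haddad (Battalion Chief); then Sato (Captain); then Okonkwo and Dimitriou (Lieutenant); then Mbeki (Firefighter).
Adeyemi and Haddad both have badge number 528, so the next rule applies.
Among Adeyemi and Haddad, by date of academy graduation (earlier first): Adeyemi (22 Apr 2014) before Haddad (4 Oct 2014).
Among Okonkwo and Dimitriou, by badge number (lower first): Okonkwo (218) before Dimitriou (614).
Full order: Adeyemi, Haddad, Sato, Okonkwo, Dimitriou, Mbeki.

Adeyemi, Haddad, Sato, Okonkwo, Dimitriou, Mbeki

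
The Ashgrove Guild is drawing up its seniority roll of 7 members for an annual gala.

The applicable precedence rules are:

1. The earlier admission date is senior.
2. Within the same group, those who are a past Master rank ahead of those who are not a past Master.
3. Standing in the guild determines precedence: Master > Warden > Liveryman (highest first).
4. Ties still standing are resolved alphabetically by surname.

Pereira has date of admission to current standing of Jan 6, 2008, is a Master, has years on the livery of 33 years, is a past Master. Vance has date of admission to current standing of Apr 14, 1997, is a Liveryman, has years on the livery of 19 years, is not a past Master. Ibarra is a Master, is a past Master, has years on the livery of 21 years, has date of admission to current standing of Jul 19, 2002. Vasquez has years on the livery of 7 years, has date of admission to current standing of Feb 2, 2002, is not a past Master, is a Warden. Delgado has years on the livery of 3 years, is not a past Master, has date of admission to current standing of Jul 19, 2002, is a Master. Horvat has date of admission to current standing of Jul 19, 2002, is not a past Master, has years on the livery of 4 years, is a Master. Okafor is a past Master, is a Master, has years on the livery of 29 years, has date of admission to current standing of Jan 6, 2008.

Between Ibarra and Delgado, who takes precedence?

By date of admission to current standing (earlier first): Vance (Apr 14, 1997); then Vasquez (Feb 2, 2002); then Ibarra, Delgado and Horvat (each Jul 19, 2002); then Okafor and Pereira (both Jan 6, 2008).
Among Ibarra, Delgado and Horvat, a past Master before not a past Master: Ibarra (a past Master) before Delgado and Horvat (not a past Master).
Delgado and Horvat are each Master, so the next rule applies.
Among Delgado and Horvat, alphabetically by surname: Delgado before Horvat.
Okafor and Pereira are each a past Master, so the next rule applies.
Okafor and Pereira are each Master, so the next rule applies.
Among Okafor and Pereira, alphabetically by surname: Okafor before Pereira.
So Ibarra takes precedence.

Ibarra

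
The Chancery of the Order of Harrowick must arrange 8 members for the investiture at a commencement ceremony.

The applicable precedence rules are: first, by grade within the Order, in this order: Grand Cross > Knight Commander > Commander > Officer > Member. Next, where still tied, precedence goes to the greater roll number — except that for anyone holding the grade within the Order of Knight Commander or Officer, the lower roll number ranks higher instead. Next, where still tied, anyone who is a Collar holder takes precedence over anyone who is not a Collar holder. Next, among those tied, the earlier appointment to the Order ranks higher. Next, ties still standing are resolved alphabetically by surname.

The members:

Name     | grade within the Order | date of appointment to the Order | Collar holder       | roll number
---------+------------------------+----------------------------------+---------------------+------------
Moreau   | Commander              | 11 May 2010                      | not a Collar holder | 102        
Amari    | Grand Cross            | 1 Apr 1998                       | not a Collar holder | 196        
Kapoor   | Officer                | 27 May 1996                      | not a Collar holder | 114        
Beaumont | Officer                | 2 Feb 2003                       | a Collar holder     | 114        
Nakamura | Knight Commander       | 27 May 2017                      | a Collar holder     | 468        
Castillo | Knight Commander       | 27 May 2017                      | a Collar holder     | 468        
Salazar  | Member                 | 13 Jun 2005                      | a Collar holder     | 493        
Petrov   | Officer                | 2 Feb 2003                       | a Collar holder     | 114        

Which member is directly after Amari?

By grade within the Order: Amari (Grand Cross); then Castillo and Nakamura (Knight Commander); then Moreau (Commander); then Beaumont, Petrov and Kapoor (Officer); then Salazar (Member).
Castillo and Nakamura both have roll number 468, so the next rule applies.
Castillo and Nakamura are each a Collar holder, so the next rule applies.
Castillo and Nakamura both have date of appointment to the Order 27 May 2017, so the next rule applies.
Among Castillo and Nakamura, alphabetically by surname: Castillo before Nakamura.
Beaumont, Petrov and Kapoor all have roll number 114, so the next rule applies.
Among Beaumont, Petrov and Kapoor, a Collar holder before not a Collar holder: Beaumont and Petrov (a Collar holder) before Kapoor (not a Collar holder).
Beaumont and Petrov both have date of appointment to the Order 2 Feb 2003, so the next rule applies.
Among Beaumont and Petrov, alphabetically by surname: Beaumont before Petrov.
Order: Amari, Castillo, Nakamura, Moreau, Beaumont, Petrov, Kapoor, Salazar.

Castillo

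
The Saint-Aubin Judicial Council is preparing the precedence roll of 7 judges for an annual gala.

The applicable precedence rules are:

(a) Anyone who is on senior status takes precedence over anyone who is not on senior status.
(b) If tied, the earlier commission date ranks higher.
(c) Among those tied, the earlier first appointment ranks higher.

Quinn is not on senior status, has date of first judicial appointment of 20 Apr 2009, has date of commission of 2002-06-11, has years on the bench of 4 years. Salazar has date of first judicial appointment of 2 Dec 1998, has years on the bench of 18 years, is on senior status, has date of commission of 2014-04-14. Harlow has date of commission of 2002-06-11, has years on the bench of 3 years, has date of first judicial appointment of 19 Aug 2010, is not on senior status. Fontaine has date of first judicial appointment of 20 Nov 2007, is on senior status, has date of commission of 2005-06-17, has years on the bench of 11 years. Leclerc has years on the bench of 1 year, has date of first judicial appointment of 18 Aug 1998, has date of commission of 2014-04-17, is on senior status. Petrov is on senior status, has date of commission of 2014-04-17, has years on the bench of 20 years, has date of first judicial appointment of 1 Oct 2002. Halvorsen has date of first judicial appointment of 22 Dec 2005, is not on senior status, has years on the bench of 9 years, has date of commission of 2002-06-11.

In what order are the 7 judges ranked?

By the first rule: Fontaine, Salazar, Leclerc and Petrov (each on senior status); then Halvorsen, Quinn and Harlow (each not on senior status).
Among Fontaine, Salazar, Leclerc and Petrov, by date of commission (earlier first): Fontaine (2005-06-17) before Salazar (2014-04-14) before Leclerc and Petrov (2014-04-17).
Among Leclerc and Petrov, by date of first judicial appointment (earlier first): Leclerc (18 Aug 1998) before Petrov (1 Oct 2002).
Halvorsen, Quinn and Harlow all have date of commission 2002-06-11, so the next rule applies.
Among Halvorsen, Quinn and Harlow, by date of first judicial appointment (earlier first): Halvorsen (22 Dec 2005) before Quinn (20 Apr 2009) before Harlow (19 Aug 2010).
Full order: Fontaine, Salazar, Leclerc, Petrov, Halvorsen, Quinn, Harlow.

Fontaine, Salazar, Leclerc, Petrov, Halvorsen, Quinn, Harlow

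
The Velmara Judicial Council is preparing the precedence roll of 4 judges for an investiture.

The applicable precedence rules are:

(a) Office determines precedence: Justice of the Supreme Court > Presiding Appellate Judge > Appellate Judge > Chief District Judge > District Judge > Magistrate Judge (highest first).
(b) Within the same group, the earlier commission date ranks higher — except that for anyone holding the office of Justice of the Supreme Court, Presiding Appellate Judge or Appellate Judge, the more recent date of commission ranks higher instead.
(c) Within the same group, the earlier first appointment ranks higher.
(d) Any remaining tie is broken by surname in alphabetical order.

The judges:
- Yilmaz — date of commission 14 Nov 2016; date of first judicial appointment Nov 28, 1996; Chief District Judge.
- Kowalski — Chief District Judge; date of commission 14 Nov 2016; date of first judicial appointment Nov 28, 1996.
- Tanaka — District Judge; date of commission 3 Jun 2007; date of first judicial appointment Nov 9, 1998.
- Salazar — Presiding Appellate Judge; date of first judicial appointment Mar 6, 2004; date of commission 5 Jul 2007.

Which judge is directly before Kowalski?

By office: Salazar (Presiding Appellate Judge); then Kowalski and Yilmaz (Chief District Judge); then Tanaka (District Judge).
Kowalski and Yilmaz both have date of commission 14 Nov 2016, so the next rule applies.
Kowalski and Yilmaz both have date of first judicial appointment Nov 28, 1996, so the next rule applies.
Among Kowalski and Yilmaz, alphabetically by surname: Kowalski before Yilmaz.
Order: Salazar, Kowalski, Yilmaz, Tanaka.

Salazar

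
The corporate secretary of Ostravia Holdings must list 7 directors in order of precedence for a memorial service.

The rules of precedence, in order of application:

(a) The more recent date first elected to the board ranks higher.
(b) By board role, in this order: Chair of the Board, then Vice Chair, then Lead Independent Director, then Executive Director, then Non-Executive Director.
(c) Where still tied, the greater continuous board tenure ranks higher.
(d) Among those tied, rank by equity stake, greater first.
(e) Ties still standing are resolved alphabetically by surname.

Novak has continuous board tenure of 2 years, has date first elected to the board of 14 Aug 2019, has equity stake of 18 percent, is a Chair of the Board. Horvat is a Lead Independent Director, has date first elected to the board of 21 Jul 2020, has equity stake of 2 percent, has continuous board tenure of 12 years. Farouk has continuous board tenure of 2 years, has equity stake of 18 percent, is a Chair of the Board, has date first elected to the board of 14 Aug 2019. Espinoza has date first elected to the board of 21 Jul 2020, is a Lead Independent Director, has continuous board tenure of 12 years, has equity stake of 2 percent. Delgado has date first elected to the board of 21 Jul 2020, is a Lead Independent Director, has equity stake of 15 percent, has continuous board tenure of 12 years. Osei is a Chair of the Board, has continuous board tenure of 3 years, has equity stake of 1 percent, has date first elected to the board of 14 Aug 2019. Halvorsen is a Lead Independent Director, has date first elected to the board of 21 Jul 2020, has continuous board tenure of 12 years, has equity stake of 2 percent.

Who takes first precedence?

Delgado

By date first elected to the board (later first): Delgado, Espinoza, Halvorsen and Horvat (each 21 Jul 2020); then Osei, Farouk and Novak (each 14 Aug 2019).
Delgado, Espinoza, Halvorsen and Horvat are each Lead Independent Director, so the next rule applies.
Delgado, Espinoza, Halvorsen and Horvat all have continuous board tenure 12 years, so the next rule applies.
Among Delgado, Espinoza, Halvorsen and Horvat, by equity stake (higher first): Delgado (15 percent) before Espinoza, Halvorsen and Horvat (2 percent).
Among Espinoza, Halvorsen and Horvat, alphabetically by surname: Espinoza before Halvorsen before Horvat.
Osei, Farouk and Novak are each Chair of the Board, so the next rule applies.
Among Osei, Farouk and Novak, by continuous board tenure (higher first): Osei (3 years) before Farouk and Novak (2 years).
Farouk and Novak both have equity stake 18 percent, so the next rule applies.
Among Farouk and Novak, alphabetically by surname: Farouk before Novak.
Order: Delgado, Espinoza, Halvorsen, Horvat, Osei, Farouk, Novak.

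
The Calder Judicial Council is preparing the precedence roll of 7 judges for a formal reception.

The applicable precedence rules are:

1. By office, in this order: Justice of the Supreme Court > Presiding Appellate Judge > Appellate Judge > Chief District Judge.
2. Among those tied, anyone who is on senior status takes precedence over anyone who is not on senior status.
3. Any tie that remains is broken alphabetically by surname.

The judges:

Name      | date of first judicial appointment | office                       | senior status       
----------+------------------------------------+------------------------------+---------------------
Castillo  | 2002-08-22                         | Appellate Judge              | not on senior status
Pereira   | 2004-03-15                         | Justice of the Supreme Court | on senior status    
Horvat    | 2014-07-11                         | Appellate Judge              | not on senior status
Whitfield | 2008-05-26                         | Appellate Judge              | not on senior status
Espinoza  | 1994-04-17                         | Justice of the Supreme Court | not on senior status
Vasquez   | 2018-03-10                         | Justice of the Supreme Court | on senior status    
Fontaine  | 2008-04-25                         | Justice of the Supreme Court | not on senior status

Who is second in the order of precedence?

By office: Pereira, Vasquez, Espinoza and Fontaine (Justice of the Supreme Court); then Castillo, Horvat and Whitfield (Appellate Judge).
Among Pereira, Vasquez, Espinoza and Fontaine, on senior status before not on senior status: Pereira and Vasquez (on senior status) before Espinoza and Fontaine (not on senior status).
Among Pereira and Vasquez, alphabetically by surname: Pereira before Vasquez.
Among Espinoza and Fontaine, alphabetically by surname: Espinoza before Fontaine.
Castillo, Horvat and Whitfield are each not on senior status, so the next rule applies.
Among Castillo, Horvat and Whitfield, alphabetically by surname: Castillo before Horvat before Whitfield.
Order: Pereira, Vasquez, Espinoza, Fontaine, Castillo, Horvat, Whitfield.

Vasquez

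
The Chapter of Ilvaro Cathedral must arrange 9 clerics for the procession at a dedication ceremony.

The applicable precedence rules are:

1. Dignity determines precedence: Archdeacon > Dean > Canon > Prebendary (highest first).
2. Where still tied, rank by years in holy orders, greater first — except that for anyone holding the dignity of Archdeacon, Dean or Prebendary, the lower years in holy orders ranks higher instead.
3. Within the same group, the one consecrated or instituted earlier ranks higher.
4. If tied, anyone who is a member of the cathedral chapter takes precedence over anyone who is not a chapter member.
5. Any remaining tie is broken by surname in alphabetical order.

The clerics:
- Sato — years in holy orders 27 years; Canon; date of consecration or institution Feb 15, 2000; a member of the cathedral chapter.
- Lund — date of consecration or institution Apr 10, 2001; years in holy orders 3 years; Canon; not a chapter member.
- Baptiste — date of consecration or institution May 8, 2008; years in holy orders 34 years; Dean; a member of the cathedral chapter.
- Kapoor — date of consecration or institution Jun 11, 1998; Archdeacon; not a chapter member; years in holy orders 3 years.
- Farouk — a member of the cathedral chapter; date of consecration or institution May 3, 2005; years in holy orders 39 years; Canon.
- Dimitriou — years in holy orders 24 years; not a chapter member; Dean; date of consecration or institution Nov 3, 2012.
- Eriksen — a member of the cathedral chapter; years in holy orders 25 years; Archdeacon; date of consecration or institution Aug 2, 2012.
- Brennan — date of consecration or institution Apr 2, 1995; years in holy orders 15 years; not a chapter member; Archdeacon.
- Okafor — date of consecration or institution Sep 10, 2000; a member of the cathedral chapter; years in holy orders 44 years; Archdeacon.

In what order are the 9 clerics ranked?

Kapoor, Brennan, Eriksen, Okafor, Dimitriou, Baptiste, Farouk, Sato, Lund

By dignity: Kapoor, Brennan, Eriksen and Okafor (Archdeacon); then Dimitriou and Baptiste (Dean); then Farouk, Sato and Lund (Canon).
Among Kapoor, Brennan, Eriksen and Okafor, by years in holy orders (lower first) (reversed rule for this group): Kapoor (3 years) before Brennan (15 years) before Eriksen (25 years) before Okafor (44 years).
Among Dimitriou and Baptiste, by years in holy orders (lower first) (reversed rule for this group): Dimitriou (24 years) before Baptiste (34 years).
Among Farouk, Sato and Lund, by years in holy orders (higher first): Farouk (39 years) before Sato (27 years) before Lund (3 years).
Full order: Kapoor, Brennan, Eriksen, Okafor, Dimitriou, Baptiste, Farouk, Sato, Lund.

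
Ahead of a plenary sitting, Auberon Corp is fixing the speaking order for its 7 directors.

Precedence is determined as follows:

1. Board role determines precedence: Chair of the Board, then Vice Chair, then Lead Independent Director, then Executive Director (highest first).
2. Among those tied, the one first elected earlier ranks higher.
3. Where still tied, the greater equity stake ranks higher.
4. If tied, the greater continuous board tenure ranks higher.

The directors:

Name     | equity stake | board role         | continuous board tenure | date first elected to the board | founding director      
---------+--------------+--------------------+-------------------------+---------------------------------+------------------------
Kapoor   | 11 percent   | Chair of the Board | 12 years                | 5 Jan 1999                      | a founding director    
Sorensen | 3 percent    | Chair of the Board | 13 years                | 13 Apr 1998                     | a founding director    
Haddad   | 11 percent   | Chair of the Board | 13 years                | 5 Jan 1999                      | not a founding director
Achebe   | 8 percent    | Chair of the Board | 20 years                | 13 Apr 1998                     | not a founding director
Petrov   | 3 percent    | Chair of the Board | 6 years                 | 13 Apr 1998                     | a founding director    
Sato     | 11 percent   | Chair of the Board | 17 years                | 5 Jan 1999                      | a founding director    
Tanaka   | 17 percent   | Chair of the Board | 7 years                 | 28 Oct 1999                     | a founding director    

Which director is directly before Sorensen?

Achebe

By board role: Achebe, Sorensen, Petrov, Sato, Haddad, Kapoor and Tanaka (Chair of the Board).
Among Achebe, Sorensen, Petrov, Sato, Haddad, Kapoor and Tanaka, by date first elected to the board (earlier first): Achebe, Sorensen and Petrov (13 Apr 1998) before Sato, Haddad and Kapoor (5 Jan 1999) before Tanaka (28 Oct 1999).
Among Achebe, Sorensen and Petrov, by equity stake (higher first): Achebe (8 percent) before Sorensen and Petrov (3 percent).
Among Sorensen and Petrov, by continuous board tenure (higher first): Sorensen (13 years) before Petrov (6 years).
Sato, Haddad and Kapoor all have equity stake 11 percent, so the next rule applies.
Among Sato, Haddad and Kapoor, by continuous board tenure (higher first): Sato (17 years) before Haddad (13 years) before Kapoor (12 years).
Order: Achebe, Sorensen, Petrov, Sato, Haddad, Kapoor, Tanaka.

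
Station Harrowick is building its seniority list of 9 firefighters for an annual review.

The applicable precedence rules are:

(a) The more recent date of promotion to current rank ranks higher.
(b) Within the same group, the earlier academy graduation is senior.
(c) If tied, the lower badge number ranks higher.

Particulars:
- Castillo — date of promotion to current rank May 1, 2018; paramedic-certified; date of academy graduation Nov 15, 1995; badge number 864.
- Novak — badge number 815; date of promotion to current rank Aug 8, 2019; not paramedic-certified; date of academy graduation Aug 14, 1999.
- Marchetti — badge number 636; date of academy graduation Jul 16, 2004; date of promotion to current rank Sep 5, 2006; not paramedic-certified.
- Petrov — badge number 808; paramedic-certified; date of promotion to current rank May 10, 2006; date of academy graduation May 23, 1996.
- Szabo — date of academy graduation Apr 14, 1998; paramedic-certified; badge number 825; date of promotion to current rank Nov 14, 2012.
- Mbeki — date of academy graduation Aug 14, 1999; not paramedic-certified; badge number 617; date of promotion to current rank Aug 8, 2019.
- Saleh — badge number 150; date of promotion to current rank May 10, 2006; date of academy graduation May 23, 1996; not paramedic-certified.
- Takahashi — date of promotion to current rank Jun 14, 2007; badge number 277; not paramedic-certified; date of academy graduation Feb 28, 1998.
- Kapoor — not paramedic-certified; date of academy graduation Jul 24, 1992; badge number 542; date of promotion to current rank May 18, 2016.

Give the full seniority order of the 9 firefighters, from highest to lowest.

By date of promotion to current rank (later first): Mbeki and Novak (both Aug 8, 2019); then Castillo (May 1, 2018); then Kapoor (May 18, 2016); then Szabo (Nov 14, 2012); then Takahashi (Jun 14, 2007); then Marchetti (Sep 5, 2006); then Saleh and Petrov (both May 10, 2006).
Mbeki and Novak both have date of academy graduation Aug 14, 1999, so the next rule applies.
Among Mbeki and Novak, by badge number (lower first): Mbeki (617) before Novak (815).
Saleh and Petrov both have date of academy graduation May 23, 1996, so the next rule applies.
Among Saleh and Petrov, by badge number (lower first): Saleh (150) before Petrov (808).
Full order: Mbeki, Novak, Castillo, Kapoor, Szabo, Takahashi, Marchetti, Saleh, Petrov.

Mbeki, Novak, Castillo, Kapoor, Szabo, Takahashi, Marchetti, Saleh, Petrov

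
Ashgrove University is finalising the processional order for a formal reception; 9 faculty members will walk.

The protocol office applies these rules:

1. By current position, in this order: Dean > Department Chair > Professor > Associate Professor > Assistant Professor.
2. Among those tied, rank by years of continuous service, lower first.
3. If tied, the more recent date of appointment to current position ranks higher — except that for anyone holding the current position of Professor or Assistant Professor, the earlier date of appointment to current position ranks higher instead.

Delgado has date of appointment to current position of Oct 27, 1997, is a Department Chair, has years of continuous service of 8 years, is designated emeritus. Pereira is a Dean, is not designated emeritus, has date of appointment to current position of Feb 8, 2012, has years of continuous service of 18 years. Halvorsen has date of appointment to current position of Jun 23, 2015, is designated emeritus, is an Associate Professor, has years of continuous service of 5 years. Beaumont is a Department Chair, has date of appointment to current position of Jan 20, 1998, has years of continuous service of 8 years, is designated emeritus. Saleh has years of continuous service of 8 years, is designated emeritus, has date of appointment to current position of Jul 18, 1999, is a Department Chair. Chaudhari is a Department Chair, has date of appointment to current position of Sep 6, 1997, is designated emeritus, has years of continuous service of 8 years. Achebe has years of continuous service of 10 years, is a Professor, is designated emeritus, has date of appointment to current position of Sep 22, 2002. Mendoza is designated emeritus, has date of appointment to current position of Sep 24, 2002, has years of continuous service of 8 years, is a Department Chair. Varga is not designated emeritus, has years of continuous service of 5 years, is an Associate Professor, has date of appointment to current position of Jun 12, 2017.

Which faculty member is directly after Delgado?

By current position: Pereira (Dean); then Mendoza, Saleh, Beaumont, Delgado and Chaudhari (Department Chair); then Achebe (Professor); then Varga and Halvorsen (Associate Professor).
Mendoza, Saleh, Beaumont, Delgado and Chaudhari all have years of continuous service 8 years, so the next rule applies.
Among Mendoza, Saleh, Beaumont, Delgado and Chaudhari, by date of appointment to current position (later first): Mendoza (Sep 24, 2002) before Saleh (Jul 18, 1999) before Beaumont (Jan 20, 1998) before Delgado (Oct 27, 1997) before Chaudhari (Sep 6, 1997).
Varga and Halvorsen both have years of continuous service 5 years, so the next rule applies.
Among Varga and Halvorsen, by date of appointment to current position (later first): Varga (Jun 12, 2017) before Halvorsen (Jun 23, 2015).
Order: Pereira, Mendoza, Saleh, Beaumont, Delgado, Chaudhari, Achebe, Varga, Halvorsen.

Chaudhari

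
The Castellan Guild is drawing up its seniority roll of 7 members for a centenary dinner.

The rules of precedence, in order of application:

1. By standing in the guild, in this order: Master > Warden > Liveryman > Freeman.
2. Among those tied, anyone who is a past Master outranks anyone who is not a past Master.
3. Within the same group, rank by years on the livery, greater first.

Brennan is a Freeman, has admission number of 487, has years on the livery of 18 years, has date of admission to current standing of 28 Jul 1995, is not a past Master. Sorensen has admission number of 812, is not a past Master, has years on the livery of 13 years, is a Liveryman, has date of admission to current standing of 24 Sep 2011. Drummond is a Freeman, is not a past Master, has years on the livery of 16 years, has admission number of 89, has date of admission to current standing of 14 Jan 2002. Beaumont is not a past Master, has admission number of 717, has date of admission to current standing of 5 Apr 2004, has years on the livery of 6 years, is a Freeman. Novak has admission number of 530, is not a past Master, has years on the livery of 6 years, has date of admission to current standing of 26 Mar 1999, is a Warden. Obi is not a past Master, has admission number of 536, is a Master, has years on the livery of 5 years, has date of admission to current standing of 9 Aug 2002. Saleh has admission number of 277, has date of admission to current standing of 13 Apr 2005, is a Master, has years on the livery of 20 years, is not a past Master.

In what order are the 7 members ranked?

By standing in the guild: Saleh and Obi (Master); then Novak (Warden); then Sorensen (Liveryman); then Brennan, Drummond and Beaumont (Freeman).
Saleh and Obi are each not a past Master, so the next rule applies.
Among Saleh and Obi, by years on the livery (higher first): Saleh (20 years) before Obi (5 years).
Brennan, Drummond and Beaumont are each not a past Master, so the next rule applies.
Among Brennan, Drummond and Beaumont, by years on the livery (higher first): Brennan (18 years) before Drummond (16 years) before Beaumont (6 years).
Full order: Saleh, Obi, Novak, Sorensen, Brennan, Drummond, Beaumont.

Saleh, Obi, Novak, Sorensen, Brennan, Drummond, Beaumont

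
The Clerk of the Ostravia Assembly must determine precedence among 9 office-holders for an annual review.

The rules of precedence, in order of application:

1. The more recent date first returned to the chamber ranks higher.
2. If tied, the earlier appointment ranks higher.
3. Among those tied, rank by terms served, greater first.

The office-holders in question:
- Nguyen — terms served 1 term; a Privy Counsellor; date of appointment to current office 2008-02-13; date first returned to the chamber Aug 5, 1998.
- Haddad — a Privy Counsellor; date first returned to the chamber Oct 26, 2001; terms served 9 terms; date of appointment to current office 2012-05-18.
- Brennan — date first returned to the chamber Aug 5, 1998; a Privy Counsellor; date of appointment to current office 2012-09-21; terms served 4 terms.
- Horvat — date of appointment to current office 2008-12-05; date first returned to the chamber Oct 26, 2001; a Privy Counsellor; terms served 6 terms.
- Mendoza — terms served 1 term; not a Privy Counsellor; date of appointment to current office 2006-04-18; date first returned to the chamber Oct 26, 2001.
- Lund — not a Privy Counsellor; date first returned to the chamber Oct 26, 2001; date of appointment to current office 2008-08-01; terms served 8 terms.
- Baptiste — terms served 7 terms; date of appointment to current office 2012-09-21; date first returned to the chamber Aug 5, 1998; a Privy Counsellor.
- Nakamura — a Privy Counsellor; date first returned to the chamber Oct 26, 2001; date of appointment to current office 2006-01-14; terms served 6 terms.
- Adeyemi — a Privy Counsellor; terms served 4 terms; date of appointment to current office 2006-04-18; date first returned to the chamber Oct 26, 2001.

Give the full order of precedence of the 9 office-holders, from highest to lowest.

Nakamura, Adeyemi, Mendoza, Lund, Horvat, Haddad, Nguyen, Baptiste, Brennan

By date first returned to the chamber (later first): Nakamura, Adeyemi, Mendoza, Lund, Horvat and Haddad (each Oct 26, 2001); then Nguyen, Baptiste and Brennan (each Aug 5, 1998).
Among Nakamura, Adeyemi, Mendoza, Lund, Horvat and Haddad, by date of appointment to current office (earlier first): Nakamura (2006-01-14) before Adeyemi and Mendoza (2006-04-18) before Lund (2008-08-01) before Horvat (2008-12-05) before Haddad (2012-05-18).
Among Adeyemi and Mendoza, by terms served (higher first): Adeyemi (4 terms) before Mendoza (1 term).
Among Nguyen, Baptiste and Brennan, by date of appointment to current office (earlier first): Nguyen (2008-02-13) before Baptiste and Brennan (2012-09-21).
Among Baptiste and Brennan, by terms served (higher first): Baptiste (7 terms) before Brennan (4 terms).
Full order: Nakamura, Adeyemi, Mendoza, Lund, Horvat, Haddad, Nguyen, Baptiste, Brennan.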